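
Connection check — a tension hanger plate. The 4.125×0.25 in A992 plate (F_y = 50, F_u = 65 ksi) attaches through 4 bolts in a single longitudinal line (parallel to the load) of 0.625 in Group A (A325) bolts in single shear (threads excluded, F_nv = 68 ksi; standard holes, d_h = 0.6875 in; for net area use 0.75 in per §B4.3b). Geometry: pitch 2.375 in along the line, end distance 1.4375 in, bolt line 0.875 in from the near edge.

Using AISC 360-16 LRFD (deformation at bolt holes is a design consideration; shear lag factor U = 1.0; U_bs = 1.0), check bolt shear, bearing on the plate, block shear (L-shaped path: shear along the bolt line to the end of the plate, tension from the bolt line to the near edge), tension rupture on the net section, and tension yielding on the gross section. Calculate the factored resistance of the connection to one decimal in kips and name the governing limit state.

Bolt shear: A_b = π(0.625)²/4 = 0.3068 in². φR_n = 0.75 × 68 × 0.3068 × 4 × 1 = 62.6 kips.
Bearing (0.25 in plate, F_u = 65 ksi): end bolts L_c = 1.4375 − 0.6875/2 = 1.09375, R_n = min(1.2×1.09375×0.25×65, 2.4×0.625×0.25×65) = 21.328 kips/bolt; interior L_c = 2.375 − 0.6875 = 1.6875, R_n = 24.375 kips/bolt. φR_n = 0.75 × (1×21.328 + 3×24.375) = 70.8 kips.
Block shear: shear path 1×[1.4375+3×2.375] = 1×8.5625 in, A_gv = 2.1406, A_nv = 1×(8.5625 − 3.5×0.75)×0.25 = 1.4844 in²; tension to near edge: (0.875 − 0.5×0.75)×0.25 = 0.125 in². R_n = min(0.6×65×1.4844, 0.6×50×2.1406) + 1.0×65×0.125 = min(57.892, 64.218) + 8.125 = 66.017 kips. φR_n = 0.75 × 66.017 = 49.5 kips.
Tension rupture (net): A_n = (4.125 − 1×0.75)×0.25 = 0.84375 in² (U = 1.0, A_e = A_n). φR_n = 0.75 × 65 × 0.84375 = 41.1 kips.
Tension yield (gross): A_g = 4.125×0.25 = 1.0313 in². φR_n = 0.90 × 50 × 1.0313 = 46.4 kips.
Governing: min(62.6, 70.8, 49.5, 41.1, 46.4) = 41.1 kips → net-section rupture.

41.1 kips (net-section rupture governs)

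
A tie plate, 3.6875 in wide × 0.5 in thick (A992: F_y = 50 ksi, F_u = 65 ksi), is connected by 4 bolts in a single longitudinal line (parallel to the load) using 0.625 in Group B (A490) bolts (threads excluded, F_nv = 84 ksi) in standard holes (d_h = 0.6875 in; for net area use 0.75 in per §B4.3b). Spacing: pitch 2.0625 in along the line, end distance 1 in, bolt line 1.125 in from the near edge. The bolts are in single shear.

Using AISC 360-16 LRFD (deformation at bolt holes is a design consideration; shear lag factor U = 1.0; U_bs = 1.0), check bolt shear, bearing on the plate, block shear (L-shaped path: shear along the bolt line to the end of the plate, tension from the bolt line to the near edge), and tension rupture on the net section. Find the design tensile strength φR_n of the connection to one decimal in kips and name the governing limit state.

Bolt shear: A_b = π(0.625)²/4 = 0.3068 in². φR_n = 0.75 × 84 × 0.3068 × 4 × 1 = 77.3 kips.
Bearing (0.5 in plate, F_u = 65 ksi): end bolts L_c = 1 − 0.6875/2 = 0.65625, R_n = min(1.2×0.65625×0.5×65, 2.4×0.625×0.5×65) = 25.594 kips/bolt; interior L_c = 2.0625 − 0.6875 = 1.375, R_n = 48.75 kips/bolt. φR_n = 0.75 × (1×25.594 + 3×48.75) = 128.9 kips.
Block shear: shear path 1×[1+3×2.0625] = 1×7.1875 in, A_gv = 3.5938, A_nv = 1×(7.1875 − 3.5×0.75)×0.5 = 2.2813 in²; tension to near edge: (1.125 − 0.5×0.75)×0.5 = 0.375 in². R_n = min(0.6×65×2.2813, 0.6×50×3.5938) + 1.0×65×0.375 = min(88.971, 107.81) + 24.375 = 113.35 kips. φR_n = 0.75 × 113.35 = 85.0 kips.
Tension rupture (net): A_n = (3.6875 − 1×0.75)×0.5 = 1.4688 in² (U = 1.0, A_e = A_n). φR_n = 0.75 × 65 × 1.4688 = 71.6 kips.
Governing: min(77.3, 128.9, 85.0, 71.6) = 71.6 kips → net-section rupture.

71.6 kips (net-section rupture governs)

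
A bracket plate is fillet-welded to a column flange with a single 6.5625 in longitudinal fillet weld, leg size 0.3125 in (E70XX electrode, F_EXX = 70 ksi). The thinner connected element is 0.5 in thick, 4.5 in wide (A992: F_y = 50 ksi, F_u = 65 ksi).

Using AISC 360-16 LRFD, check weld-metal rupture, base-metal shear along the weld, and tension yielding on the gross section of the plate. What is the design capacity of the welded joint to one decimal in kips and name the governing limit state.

Weld metal: throat = 0.707×0.3125 = 0.22094 in, L = 6.5625 in. φR_n = 0.75 × 0.6 × 70 × 0.22094 × 6.5625 = 45.7 kips.
Base metal shear (0.5 in plate): yield φR_n = 1.0×0.6×50×0.5×6.5625 = 98.4 kips; rupture φR_n = 0.75×0.6×65×0.5×6.5625 = 96.0 kips; take 96.0 kips (rupture).
Tension yield (gross): A_g = 4.5×0.5 = 2.25 in². φR_n = 0.90 × 50 × 2.25 = 101.3 kips.
Governing: min(45.7, 96.0, 101.3) = 45.7 kips → weld metal.

45.7 kips (weld metal governs)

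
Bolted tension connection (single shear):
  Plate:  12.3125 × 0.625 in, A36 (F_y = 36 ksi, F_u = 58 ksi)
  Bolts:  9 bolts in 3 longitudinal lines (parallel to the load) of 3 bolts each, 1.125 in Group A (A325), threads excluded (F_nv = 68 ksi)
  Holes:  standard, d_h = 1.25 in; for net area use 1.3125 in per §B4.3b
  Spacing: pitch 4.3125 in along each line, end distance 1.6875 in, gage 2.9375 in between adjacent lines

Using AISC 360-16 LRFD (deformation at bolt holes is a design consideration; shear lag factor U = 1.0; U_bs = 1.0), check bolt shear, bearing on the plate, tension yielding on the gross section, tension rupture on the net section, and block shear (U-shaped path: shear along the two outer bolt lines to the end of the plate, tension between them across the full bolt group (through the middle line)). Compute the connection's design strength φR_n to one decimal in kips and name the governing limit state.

227.7 kips (net-section rupture governs)

Bolt shear: A_b = π(1.125)²/4 = 0.99402 in². φR_n = 0.75 × 68 × 0.99402 × 9 × 1 = 456.3 kips.
Bearing (0.625 in plate, F_u = 58 ksi): end bolts L_c = 1.6875 − 1.25/2 = 1.0625, R_n = min(1.2×1.0625×0.625×58, 2.4×1.125×0.625×58) = 46.219 kips/bolt; interior L_c = 4.3125 − 1.25 = 3.0625, R_n = 97.875 kips/bolt. φR_n = 0.75 × (3×46.219 + 6×97.875) = 544.4 kips.
Tension yield (gross): A_g = 12.3125×0.625 = 7.6953 in². φR_n = 0.90 × 36 × 7.6953 = 249.3 kips.
Tension rupture (net): A_n = (12.3125 − 3×1.3125)×0.625 = 5.2344 in² (U = 1.0, A_e = A_n). φR_n = 0.75 × 58 × 5.2344 = 227.7 kips.
Block shear: shear path 2×[1.6875+2×4.3125] = 2×10.3125 in, A_gv = 12.891, A_nv = 2×(10.3125 − 2.5×1.3125)×0.625 = 8.7891 in²; tension across gage: (5.875 − 2×1.3125)×0.625 = 2.0313 in². R_n = min(0.6×58×8.7891, 0.6×36×12.891) + 1.0×58×2.0313 = min(305.86, 278.45) + 117.82 = 396.27 kips. φR_n = 0.75 × 396.27 = 297.2 kips.
Governing: min(456.3, 544.4, 249.3, 227.7, 297.2) = 227.7 kips → net-section rupture.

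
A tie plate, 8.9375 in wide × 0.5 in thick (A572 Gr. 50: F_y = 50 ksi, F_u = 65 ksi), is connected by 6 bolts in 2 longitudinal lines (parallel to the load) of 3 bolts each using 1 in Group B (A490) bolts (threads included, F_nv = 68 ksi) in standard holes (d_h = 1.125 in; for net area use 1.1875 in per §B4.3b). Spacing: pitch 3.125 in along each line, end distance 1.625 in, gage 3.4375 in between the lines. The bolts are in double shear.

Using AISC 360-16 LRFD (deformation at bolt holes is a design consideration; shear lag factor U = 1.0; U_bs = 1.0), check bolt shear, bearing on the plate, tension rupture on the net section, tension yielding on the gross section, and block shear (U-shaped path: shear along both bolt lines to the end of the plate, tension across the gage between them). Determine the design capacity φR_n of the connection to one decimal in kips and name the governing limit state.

160.0 kips (net-section rupture governs)

Bolt shear: A_b = π(1)²/4 = 0.7854 in². φR_n = 0.75 × 68 × 0.7854 × 6 × 2 = 480.7 kips.
Bearing (0.5 in plate, F_u = 65 ksi): end bolts L_c = 1.625 − 1.125/2 = 1.0625, R_n = min(1.2×1.0625×0.5×65, 2.4×1×0.5×65) = 41.438 kips/bolt; interior L_c = 3.125 − 1.125 = 2, R_n = 78 kips/bolt. φR_n = 0.75 × (2×41.438 + 4×78) = 296.2 kips.
Tension rupture (net): A_n = (8.9375 − 2×1.1875)×0.5 = 3.2813 in² (U = 1.0, A_e = A_n). φR_n = 0.75 × 65 × 3.2813 = 160.0 kips.
Tension yield (gross): A_g = 8.9375×0.5 = 4.4688 in². φR_n = 0.90 × 50 × 4.4688 = 201.1 kips.
Block shear: shear path 2×[1.625+2×3.125] = 2×7.875 in, A_gv = 7.875, A_nv = 2×(7.875 − 2.5×1.1875)×0.5 = 4.9063 in²; tension across gage: (3.4375 − 1×1.1875)×0.5 = 1.125 in². R_n = min(0.6×65×4.9063, 0.6×50×7.875) + 1.0×65×1.125 = min(191.35, 236.25) + 73.125 = 264.48 kips. φR_n = 0.75 × 264.48 = 198.4 kips.
Governing: min(480.7, 296.2, 160.0, 201.1, 198.4) = 160.0 kips → net-section rupture.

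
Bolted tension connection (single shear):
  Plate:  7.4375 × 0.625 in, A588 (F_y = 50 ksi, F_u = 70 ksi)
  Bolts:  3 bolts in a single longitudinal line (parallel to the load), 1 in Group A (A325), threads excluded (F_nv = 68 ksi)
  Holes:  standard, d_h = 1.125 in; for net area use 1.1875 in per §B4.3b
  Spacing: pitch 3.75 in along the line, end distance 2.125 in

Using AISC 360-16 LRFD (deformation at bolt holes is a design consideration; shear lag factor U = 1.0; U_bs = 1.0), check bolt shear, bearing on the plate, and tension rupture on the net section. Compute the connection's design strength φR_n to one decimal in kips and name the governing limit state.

120.2 kips (bolt shear governs)

Bolt shear: A_b = π(1)²/4 = 0.7854 in². φR_n = 0.75 × 68 × 0.7854 × 3 × 1 = 120.2 kips.
Bearing (0.625 in plate, F_u = 70 ksi): end bolts L_c = 2.125 − 1.125/2 = 1.5625, R_n = min(1.2×1.5625×0.625×70, 2.4×1×0.625×70) = 82.031 kips/bolt; interior L_c = 3.75 − 1.125 = 2.625, R_n = 105 kips/bolt. φR_n = 0.75 × (1×82.031 + 2×105) = 219.0 kips.
Tension rupture (net): A_n = (7.4375 − 1×1.1875)×0.625 = 3.9063 in² (U = 1.0, A_e = A_n). φR_n = 0.75 × 70 × 3.9063 = 205.1 kips.
Governing: min(120.2, 219.0, 205.1) = 120.2 kips → bolt shear.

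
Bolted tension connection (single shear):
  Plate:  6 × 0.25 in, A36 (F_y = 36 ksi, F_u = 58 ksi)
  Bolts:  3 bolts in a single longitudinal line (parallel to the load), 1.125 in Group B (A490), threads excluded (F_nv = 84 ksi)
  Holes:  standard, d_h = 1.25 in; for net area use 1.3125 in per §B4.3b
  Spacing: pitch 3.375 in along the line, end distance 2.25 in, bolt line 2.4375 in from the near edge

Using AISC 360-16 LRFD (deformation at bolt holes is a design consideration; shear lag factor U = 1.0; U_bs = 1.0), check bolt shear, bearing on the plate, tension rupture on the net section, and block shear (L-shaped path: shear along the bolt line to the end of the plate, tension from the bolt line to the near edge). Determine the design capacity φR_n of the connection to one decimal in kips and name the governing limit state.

Bolt shear: A_b = π(1.125)²/4 = 0.99402 in². φR_n = 0.75 × 84 × 0.99402 × 3 × 1 = 187.9 kips.
Bearing (0.25 in plate, F_u = 58 ksi): end bolts L_c = 2.25 − 1.25/2 = 1.625, R_n = min(1.2×1.625×0.25×58, 2.4×1.125×0.25×58) = 28.275 kips/bolt; interior L_c = 3.375 − 1.25 = 2.125, R_n = 36.975 kips/bolt. φR_n = 0.75 × (1×28.275 + 2×36.975) = 76.7 kips.
Tension rupture (net): A_n = (6 − 1×1.3125)×0.25 = 1.1719 in² (U = 1.0, A_e = A_n). φR_n = 0.75 × 58 × 1.1719 = 51.0 kips.
Block shear: shear path 1×[2.25+2×3.375] = 1×9 in, A_gv = 2.25, A_nv = 1×(9 − 2.5×1.3125)×0.25 = 1.4297 in²; tension to near edge: (2.4375 − 0.5×1.3125)×0.25 = 0.44531 in². R_n = min(0.6×58×1.4297, 0.6×36×2.25) + 1.0×58×0.44531 = min(49.754, 48.6) + 25.828 = 74.428 kips. φR_n = 0.75 × 74.428 = 55.8 kips.
Governing: min(187.9, 76.7, 51.0, 55.8) = 51.0 kips → net-section rupture.

51.0 kips (net-section rupture governs)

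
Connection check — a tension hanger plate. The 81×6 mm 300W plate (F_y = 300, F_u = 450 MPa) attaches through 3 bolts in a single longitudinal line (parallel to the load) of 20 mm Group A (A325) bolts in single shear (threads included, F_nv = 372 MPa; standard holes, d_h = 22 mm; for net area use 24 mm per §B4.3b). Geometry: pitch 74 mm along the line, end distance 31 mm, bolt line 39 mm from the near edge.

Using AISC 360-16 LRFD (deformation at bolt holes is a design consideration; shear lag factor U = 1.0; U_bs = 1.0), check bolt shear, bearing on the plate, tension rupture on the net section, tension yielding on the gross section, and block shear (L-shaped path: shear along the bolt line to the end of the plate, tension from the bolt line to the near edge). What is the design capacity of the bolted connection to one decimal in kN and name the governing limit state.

115.4 kN (net-section rupture governs)

Bolt shear: A_b = π(20)²/4 = 314.16 mm². φR_n = 0.75 × 372 × 314.16 × 3 × 1 = 263.0 kN.
Bearing (6 mm plate, F_u = 450 MPa): end bolts L_c = 31 − 22/2 = 20, R_n = min(1.2×20×6×450, 2.4×20×6×450) = 64.8 kN/bolt; interior L_c = 74 − 22 = 52, R_n = 129.6 kN/bolt. φR_n = 0.75 × (1×64.8 + 2×129.6) = 243.0 kN.
Tension rupture (net): A_n = (81 − 1×24)×6 = 342 mm² (U = 1.0, A_e = A_n). φR_n = 0.75 × 450 × 342 = 115.4 kN.
Tension yield (gross): A_g = 81×6 = 486 mm². φR_n = 0.90 × 300 × 486 = 131.2 kN.
Block shear: shear path 1×[31+2×74] = 1×179 mm, A_gv = 1074, A_nv = 1×(179 − 2.5×24)×6 = 714 mm²; tension to near edge: (39 − 0.5×24)×6 = 162 mm². R_n = min(0.6×450×714, 0.6×300×1074) + 1.0×450×162 = min(192.78, 193.32) + 72.9 = 265.68 kN. φR_n = 0.75 × 265.68 = 199.3 kN.
Governing: min(263.0, 243.0, 115.4, 131.2, 199.3) = 115.4 kN → net-section rupture.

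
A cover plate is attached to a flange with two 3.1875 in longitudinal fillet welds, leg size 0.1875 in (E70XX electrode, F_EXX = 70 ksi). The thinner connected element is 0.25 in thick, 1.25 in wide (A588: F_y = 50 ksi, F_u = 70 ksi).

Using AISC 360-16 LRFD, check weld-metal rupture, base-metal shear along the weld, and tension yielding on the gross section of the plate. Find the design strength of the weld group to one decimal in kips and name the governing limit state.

Weld metal: throat = 0.707×0.1875 = 0.13256 in, L = 2×3.1875 = 6.375 in. φR_n = 0.75 × 0.6 × 70 × 0.13256 × 6.375 = 26.6 kips.
Base metal shear (0.25 in plate): yield φR_n = 1.0×0.6×50×0.25×6.375 = 47.8 kips; rupture φR_n = 0.75×0.6×70×0.25×6.375 = 50.2 kips; take 47.8 kips (yield).
Tension yield (gross): A_g = 1.25×0.25 = 0.3125 in². φR_n = 0.90 × 50 × 0.3125 = 14.1 kips.
Governing: min(26.6, 47.8, 14.1) = 14.1 kips → gross-section yield.

14.1 kips (gross-section yield governs)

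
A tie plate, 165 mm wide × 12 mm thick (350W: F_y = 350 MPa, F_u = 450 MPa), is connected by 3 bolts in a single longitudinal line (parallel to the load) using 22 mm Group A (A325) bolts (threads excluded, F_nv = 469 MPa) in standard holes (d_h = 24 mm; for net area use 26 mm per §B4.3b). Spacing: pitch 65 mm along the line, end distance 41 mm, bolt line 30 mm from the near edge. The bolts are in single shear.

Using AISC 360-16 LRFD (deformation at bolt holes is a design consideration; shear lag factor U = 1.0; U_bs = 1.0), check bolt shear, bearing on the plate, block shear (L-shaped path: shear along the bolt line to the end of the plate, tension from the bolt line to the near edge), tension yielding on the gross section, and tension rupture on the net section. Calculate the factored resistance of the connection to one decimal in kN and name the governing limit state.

Bolt shear: A_b = π(22)²/4 = 380.13 mm². φR_n = 0.75 × 469 × 380.13 × 3 × 1 = 401.1 kN.
Bearing (12 mm plate, F_u = 450 MPa): end bolts L_c = 41 − 24/2 = 29, R_n = min(1.2×29×12×450, 2.4×22×12×450) = 187.92 kN/bolt; interior L_c = 65 − 24 = 41, R_n = 265.68 kN/bolt. φR_n = 0.75 × (1×187.92 + 2×265.68) = 539.5 kN.
Block shear: shear path 1×[41+2×65] = 1×171 mm, A_gv = 2052, A_nv = 1×(171 − 2.5×26)×12 = 1272 mm²; tension to near edge: (30 − 0.5×26)×12 = 204 mm². R_n = min(0.6×450×1272, 0.6×350×2052) + 1.0×450×204 = min(343.44, 430.92) + 91.8 = 435.24 kN. φR_n = 0.75 × 435.24 = 326.4 kN.
Tension yield (gross): A_g = 165×12 = 1980 mm². φR_n = 0.90 × 350 × 1980 = 623.7 kN.
Tension rupture (net): A_n = (165 − 1×26)×12 = 1668 mm² (U = 1.0, A_e = A_n). φR_n = 0.75 × 450 × 1668 = 563.0 kN.
Governing: min(401.1, 539.5, 326.4, 623.7, 563.0) = 326.4 kN → block shear.

326.4 kN (block shear governs)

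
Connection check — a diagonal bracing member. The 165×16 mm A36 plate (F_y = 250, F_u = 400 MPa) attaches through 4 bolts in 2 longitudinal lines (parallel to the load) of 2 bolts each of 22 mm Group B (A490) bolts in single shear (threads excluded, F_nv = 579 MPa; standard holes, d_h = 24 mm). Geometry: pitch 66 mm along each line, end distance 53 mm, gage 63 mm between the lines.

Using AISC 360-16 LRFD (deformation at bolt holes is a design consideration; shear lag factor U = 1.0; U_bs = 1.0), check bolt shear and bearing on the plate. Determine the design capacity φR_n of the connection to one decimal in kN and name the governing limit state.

Bolt shear: A_b = π(22)²/4 = 380.13 mm². φR_n = 0.75 × 579 × 380.13 × 4 × 1 = 660.3 kN.
Bearing (16 mm plate, F_u = 400 MPa): end bolts L_c = 53 − 24/2 = 41, R_n = min(1.2×41×16×400, 2.4×22×16×400) = 314.88 kN/bolt; interior L_c = 66 − 24 = 42, R_n = 322.56 kN/bolt. φR_n = 0.75 × (2×314.88 + 2×322.56) = 956.2 kN.
Governing: min(660.3, 956.2) = 660.3 kN → bolt shear.

660.3 kN (bolt shear governs)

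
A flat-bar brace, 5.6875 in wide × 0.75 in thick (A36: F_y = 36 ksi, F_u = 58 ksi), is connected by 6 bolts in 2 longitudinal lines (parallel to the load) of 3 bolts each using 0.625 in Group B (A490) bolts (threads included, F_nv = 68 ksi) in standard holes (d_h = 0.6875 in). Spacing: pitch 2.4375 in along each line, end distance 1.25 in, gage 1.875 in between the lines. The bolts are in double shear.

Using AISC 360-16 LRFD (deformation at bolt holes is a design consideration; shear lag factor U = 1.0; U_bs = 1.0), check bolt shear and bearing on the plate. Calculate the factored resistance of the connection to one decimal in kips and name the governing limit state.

Bolt shear: A_b = π(0.625)²/4 = 0.3068 in². φR_n = 0.75 × 68 × 0.3068 × 6 × 2 = 187.8 kips.
Bearing (0.75 in plate, F_u = 58 ksi): end bolts L_c = 1.25 − 0.6875/2 = 0.90625, R_n = min(1.2×0.90625×0.75×58, 2.4×0.625×0.75×58) = 47.306 kips/bolt; interior L_c = 2.4375 − 0.6875 = 1.75, R_n = 65.25 kips/bolt. φR_n = 0.75 × (2×47.306 + 4×65.25) = 266.7 kips.
Governing: min(187.8, 266.7) = 187.8 kips → bolt shear.

187.8 kips (bolt shear governs)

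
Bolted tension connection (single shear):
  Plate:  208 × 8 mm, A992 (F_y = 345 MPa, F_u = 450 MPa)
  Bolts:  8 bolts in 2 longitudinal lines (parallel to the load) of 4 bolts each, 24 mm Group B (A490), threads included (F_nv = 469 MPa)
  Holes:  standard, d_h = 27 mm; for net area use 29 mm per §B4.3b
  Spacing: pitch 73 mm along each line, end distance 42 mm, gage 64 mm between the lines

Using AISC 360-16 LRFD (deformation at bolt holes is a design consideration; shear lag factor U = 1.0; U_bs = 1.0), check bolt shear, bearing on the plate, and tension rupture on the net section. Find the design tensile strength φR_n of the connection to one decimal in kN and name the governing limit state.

405.0 kN (net-section rupture governs)

Bolt shear: A_b = π(24)²/4 = 452.39 mm². φR_n = 0.75 × 469 × 452.39 × 8 × 1 = 1273.0 kN.
Bearing (8 mm plate, F_u = 450 MPa): end bolts L_c = 42 − 27/2 = 28.5, R_n = min(1.2×28.5×8×450, 2.4×24×8×450) = 123.12 kN/bolt; interior L_c = 73 − 27 = 46, R_n = 198.72 kN/bolt. φR_n = 0.75 × (2×123.12 + 6×198.72) = 1078.9 kN.
Tension rupture (net): A_n = (208 − 2×29)×8 = 1200 mm² (U = 1.0, A_e = A_n). φR_n = 0.75 × 450 × 1200 = 405.0 kN.
Governing: min(1273.0, 1078.9, 405.0) = 405.0 kN → net-section rupture.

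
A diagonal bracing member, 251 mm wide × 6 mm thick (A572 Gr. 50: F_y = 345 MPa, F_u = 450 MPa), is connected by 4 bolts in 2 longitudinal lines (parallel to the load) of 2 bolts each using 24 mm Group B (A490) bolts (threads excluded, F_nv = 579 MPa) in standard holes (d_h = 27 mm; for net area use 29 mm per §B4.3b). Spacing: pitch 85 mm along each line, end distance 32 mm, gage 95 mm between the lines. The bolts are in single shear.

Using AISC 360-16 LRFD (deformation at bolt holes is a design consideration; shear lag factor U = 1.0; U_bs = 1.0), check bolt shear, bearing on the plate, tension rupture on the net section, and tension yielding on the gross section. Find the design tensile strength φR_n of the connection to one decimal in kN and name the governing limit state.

323.2 kN (bearing governs)

Bolt shear: A_b = π(24)²/4 = 452.39 mm². φR_n = 0.75 × 579 × 452.39 × 4 × 1 = 785.8 kN.
Bearing (6 mm plate, F_u = 450 MPa): end bolts L_c = 32 − 27/2 = 18.5, R_n = min(1.2×18.5×6×450, 2.4×24×6×450) = 59.94 kN/bolt; interior L_c = 85 − 27 = 58, R_n = 155.52 kN/bolt. φR_n = 0.75 × (2×59.94 + 2×155.52) = 323.2 kN.
Tension rupture (net): A_n = (251 − 2×29)×6 = 1158 mm² (U = 1.0, A_e = A_n). φR_n = 0.75 × 450 × 1158 = 390.8 kN.
Tension yield (gross): A_g = 251×6 = 1506 mm². φR_n = 0.90 × 345 × 1506 = 467.6 kN.
Governing: min(785.8, 323.2, 390.8, 467.6) = 323.2 kN → bearing.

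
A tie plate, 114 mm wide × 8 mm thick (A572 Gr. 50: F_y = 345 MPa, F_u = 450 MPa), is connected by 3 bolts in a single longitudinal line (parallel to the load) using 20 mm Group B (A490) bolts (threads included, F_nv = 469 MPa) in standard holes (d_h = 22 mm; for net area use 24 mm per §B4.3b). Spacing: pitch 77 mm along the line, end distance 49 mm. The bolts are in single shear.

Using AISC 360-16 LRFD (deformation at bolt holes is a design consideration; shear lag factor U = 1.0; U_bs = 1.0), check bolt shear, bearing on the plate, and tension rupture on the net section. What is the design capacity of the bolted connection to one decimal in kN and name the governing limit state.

243.0 kN (net-section rupture governs)

Bolt shear: A_b = π(20)²/4 = 314.16 mm². φR_n = 0.75 × 469 × 314.16 × 3 × 1 = 331.5 kN.
Bearing (8 mm plate, F_u = 450 MPa): end bolts L_c = 49 − 22/2 = 38, R_n = min(1.2×38×8×450, 2.4×20×8×450) = 164.16 kN/bolt; interior L_c = 77 − 22 = 55, R_n = 172.8 kN/bolt. φR_n = 0.75 × (1×164.16 + 2×172.8) = 382.3 kN.
Tension rupture (net): A_n = (114 − 1×24)×8 = 720 mm² (U = 1.0, A_e = A_n). φR_n = 0.75 × 450 × 720 = 243.0 kN.
Governing: min(331.5, 382.3, 243.0) = 243.0 kN → net-section rupture.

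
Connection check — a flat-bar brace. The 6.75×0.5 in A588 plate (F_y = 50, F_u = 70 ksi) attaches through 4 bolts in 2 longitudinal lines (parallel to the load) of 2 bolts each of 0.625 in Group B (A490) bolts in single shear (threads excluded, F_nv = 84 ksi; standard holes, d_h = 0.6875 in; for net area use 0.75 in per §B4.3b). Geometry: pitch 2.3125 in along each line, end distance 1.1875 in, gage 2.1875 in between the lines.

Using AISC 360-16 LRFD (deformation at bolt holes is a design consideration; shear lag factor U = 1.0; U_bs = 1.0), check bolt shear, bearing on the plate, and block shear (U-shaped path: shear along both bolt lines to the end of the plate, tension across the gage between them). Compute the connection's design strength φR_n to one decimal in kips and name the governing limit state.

Bolt shear: A_b = π(0.625)²/4 = 0.3068 in². φR_n = 0.75 × 84 × 0.3068 × 4 × 1 = 77.3 kips.
Bearing (0.5 in plate, F_u = 70 ksi): end bolts L_c = 1.1875 − 0.6875/2 = 0.84375, R_n = min(1.2×0.84375×0.5×70, 2.4×0.625×0.5×70) = 35.438 kips/bolt; interior L_c = 2.3125 − 0.6875 = 1.625, R_n = 52.5 kips/bolt. φR_n = 0.75 × (2×35.438 + 2×52.5) = 131.9 kips.
Block shear: shear path 2×[1.1875+1×2.3125] = 2×3.5 in, A_gv = 3.5, A_nv = 2×(3.5 − 1.5×0.75)×0.5 = 2.375 in²; tension across gage: (2.1875 − 1×0.75)×0.5 = 0.71875 in². R_n = min(0.6×70×2.375, 0.6×50×3.5) + 1.0×70×0.71875 = min(99.75, 105) + 50.313 = 150.06 kips. φR_n = 0.75 × 150.06 = 112.5 kips.
Governing: min(77.3, 131.9, 112.5) = 77.3 kips → bolt shear.

77.3 kips (bolt shear governs)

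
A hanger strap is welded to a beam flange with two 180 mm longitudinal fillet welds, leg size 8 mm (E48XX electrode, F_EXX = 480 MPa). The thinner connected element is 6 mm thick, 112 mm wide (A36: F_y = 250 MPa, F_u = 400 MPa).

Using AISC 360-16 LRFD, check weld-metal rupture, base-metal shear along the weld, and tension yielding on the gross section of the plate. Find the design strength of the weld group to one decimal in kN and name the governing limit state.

Weld metal: throat = 0.707×8 = 5.656 mm, L = 2×180 = 360 mm. φR_n = 0.75 × 0.6 × 480 × 5.656 × 360 = 439.8 kN.
Base metal shear (6 mm plate): yield φR_n = 1.0×0.6×250×6×360 = 324.0 kN; rupture φR_n = 0.75×0.6×400×6×360 = 388.8 kN; take 324.0 kN (yield).
Tension yield (gross): A_g = 112×6 = 672 mm². φR_n = 0.90 × 250 × 672 = 151.2 kN.
Governing: min(439.8, 324.0, 151.2) = 151.2 kN → gross-section yield.

151.2 kN (gross-section yield governs)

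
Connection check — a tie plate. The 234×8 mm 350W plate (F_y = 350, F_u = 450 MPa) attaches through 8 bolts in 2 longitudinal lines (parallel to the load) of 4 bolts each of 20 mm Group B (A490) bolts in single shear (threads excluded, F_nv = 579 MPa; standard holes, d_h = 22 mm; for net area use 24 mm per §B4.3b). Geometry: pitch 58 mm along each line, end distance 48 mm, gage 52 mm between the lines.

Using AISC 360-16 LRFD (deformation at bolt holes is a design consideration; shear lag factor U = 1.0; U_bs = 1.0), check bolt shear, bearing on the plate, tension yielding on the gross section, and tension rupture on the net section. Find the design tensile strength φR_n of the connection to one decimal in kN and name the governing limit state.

Bolt shear: A_b = π(20)²/4 = 314.16 mm². φR_n = 0.75 × 579 × 314.16 × 8 × 1 = 1091.4 kN.
Bearing (8 mm plate, F_u = 450 MPa): end bolts L_c = 48 − 22/2 = 37, R_n = min(1.2×37×8×450, 2.4×20×8×450) = 159.84 kN/bolt; interior L_c = 58 − 22 = 36, R_n = 155.52 kN/bolt. φR_n = 0.75 × (2×159.84 + 6×155.52) = 939.6 kN.
Tension yield (gross): A_g = 234×8 = 1872 mm². φR_n = 0.90 × 350 × 1872 = 589.7 kN.
Tension rupture (net): A_n = (234 − 2×24)×8 = 1488 mm² (U = 1.0, A_e = A_n). φR_n = 0.75 × 450 × 1488 = 502.2 kN.
Governing: min(1091.4, 939.6, 589.7, 502.2) = 502.2 kN → net-section rupture.

502.2 kN (net-section rupture governs)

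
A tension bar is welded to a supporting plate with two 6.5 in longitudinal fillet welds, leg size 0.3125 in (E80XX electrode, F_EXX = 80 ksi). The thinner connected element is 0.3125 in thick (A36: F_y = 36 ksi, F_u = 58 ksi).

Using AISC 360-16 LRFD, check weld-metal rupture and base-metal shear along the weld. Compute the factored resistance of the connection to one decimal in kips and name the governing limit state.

87.8 kips (base-metal shear governs)

Weld metal: throat = 0.707×0.3125 = 0.22094 in, L = 2×6.5 = 13 in. φR_n = 0.75 × 0.6 × 80 × 0.22094 × 13 = 103.4 kips.
Base metal shear (0.3125 in plate): yield φR_n = 1.0×0.6×36×0.3125×13 = 87.8 kips; rupture φR_n = 0.75×0.6×58×0.3125×13 = 106.0 kips; take 87.8 kips (yield).
Governing: min(103.4, 87.8) = 87.8 kips → base-metal shear.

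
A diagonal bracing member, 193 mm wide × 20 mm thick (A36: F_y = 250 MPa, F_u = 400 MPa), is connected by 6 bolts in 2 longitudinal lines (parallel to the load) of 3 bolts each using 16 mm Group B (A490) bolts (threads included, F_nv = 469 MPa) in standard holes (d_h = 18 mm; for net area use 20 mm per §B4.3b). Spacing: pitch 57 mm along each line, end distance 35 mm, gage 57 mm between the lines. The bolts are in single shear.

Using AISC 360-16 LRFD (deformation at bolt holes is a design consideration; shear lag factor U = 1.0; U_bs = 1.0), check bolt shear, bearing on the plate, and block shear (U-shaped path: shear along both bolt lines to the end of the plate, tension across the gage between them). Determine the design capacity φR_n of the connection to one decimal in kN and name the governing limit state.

424.3 kN (bolt shear governs)

Bolt shear: A_b = π(16)²/4 = 201.06 mm². φR_n = 0.75 × 469 × 201.06 × 6 × 1 = 424.3 kN.
Bearing (20 mm plate, F_u = 400 MPa): end bolts L_c = 35 − 18/2 = 26, R_n = min(1.2×26×20×400, 2.4×16×20×400) = 249.6 kN/bolt; interior L_c = 57 − 18 = 39, R_n = 307.2 kN/bolt. φR_n = 0.75 × (2×249.6 + 4×307.2) = 1296.0 kN.
Block shear: shear path 2×[35+2×57] = 2×149 mm, A_gv = 5960, A_nv = 2×(149 − 2.5×20)×20 = 3960 mm²; tension across gage: (57 − 1×20)×20 = 740 mm². R_n = min(0.6×400×3960, 0.6×250×5960) + 1.0×400×740 = min(950.4, 894) + 296 = 1190 kN. φR_n = 0.75 × 1190 = 892.5 kN.
Governing: min(424.3, 1296.0, 892.5) = 424.3 kN → bolt shear.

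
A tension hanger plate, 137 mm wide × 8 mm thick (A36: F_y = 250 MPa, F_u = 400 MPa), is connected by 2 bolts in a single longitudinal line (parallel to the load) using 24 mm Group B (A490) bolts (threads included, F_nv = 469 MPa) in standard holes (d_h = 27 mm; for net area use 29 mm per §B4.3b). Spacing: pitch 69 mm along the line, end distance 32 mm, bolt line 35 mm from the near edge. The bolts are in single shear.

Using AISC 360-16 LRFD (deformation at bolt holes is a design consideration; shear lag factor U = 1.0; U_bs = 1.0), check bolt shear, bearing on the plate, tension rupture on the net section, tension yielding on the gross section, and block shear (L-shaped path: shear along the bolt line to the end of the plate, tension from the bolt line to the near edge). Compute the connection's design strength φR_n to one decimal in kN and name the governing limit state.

Bolt shear: A_b = π(24)²/4 = 452.39 mm². φR_n = 0.75 × 469 × 452.39 × 2 × 1 = 318.3 kN.
Bearing (8 mm plate, F_u = 400 MPa): end bolts L_c = 32 − 27/2 = 18.5, R_n = min(1.2×18.5×8×400, 2.4×24×8×400) = 71.04 kN/bolt; interior L_c = 69 − 27 = 42, R_n = 161.28 kN/bolt. φR_n = 0.75 × (1×71.04 + 1×161.28) = 174.2 kN.
Tension rupture (net): A_n = (137 − 1×29)×8 = 864 mm² (U = 1.0, A_e = A_n). φR_n = 0.75 × 400 × 864 = 259.2 kN.
Tension yield (gross): A_g = 137×8 = 1096 mm². φR_n = 0.90 × 250 × 1096 = 246.6 kN.
Block shear: shear path 1×[32+1×69] = 1×101 mm, A_gv = 808, A_nv = 1×(101 − 1.5×29)×8 = 460 mm²; tension to near edge: (35 − 0.5×29)×8 = 164 mm². R_n = min(0.6×400×460, 0.6×250×808) + 1.0×400×164 = min(110.4, 121.2) + 65.6 = 176 kN. φR_n = 0.75 × 176 = 132.0 kN.
Governing: min(318.3, 174.2, 259.2, 246.6, 132.0) = 132.0 kN → block shear.

132.0 kN (block shear governs)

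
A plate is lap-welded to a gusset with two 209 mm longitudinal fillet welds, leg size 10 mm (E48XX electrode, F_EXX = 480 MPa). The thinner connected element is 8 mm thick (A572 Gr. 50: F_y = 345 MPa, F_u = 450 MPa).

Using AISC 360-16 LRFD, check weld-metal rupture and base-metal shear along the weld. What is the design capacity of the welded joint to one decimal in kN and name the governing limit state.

Weld metal: throat = 0.707×10 = 7.07 mm, L = 2×209 = 418 mm. φR_n = 0.75 × 0.6 × 480 × 7.07 × 418 = 638.3 kN.
Base metal shear (8 mm plate): yield φR_n = 1.0×0.6×345×8×418 = 692.2 kN; rupture φR_n = 0.75×0.6×450×8×418 = 677.2 kN; take 677.2 kN (rupture).
Governing: min(638.3, 677.2) = 638.3 kN → weld metal.

638.3 kN (weld metal governs)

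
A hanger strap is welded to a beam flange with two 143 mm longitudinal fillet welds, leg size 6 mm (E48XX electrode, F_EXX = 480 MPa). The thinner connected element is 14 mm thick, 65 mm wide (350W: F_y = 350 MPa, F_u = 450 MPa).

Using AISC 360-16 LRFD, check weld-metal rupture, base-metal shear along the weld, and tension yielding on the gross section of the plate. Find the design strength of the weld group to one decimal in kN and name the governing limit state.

Weld metal: throat = 0.707×6 = 4.242 mm, L = 2×143 = 286 mm. φR_n = 0.75 × 0.6 × 480 × 4.242 × 286 = 262.1 kN.
Base metal shear (14 mm plate): yield φR_n = 1.0×0.6×350×14×286 = 840.8 kN; rupture φR_n = 0.75×0.6×450×14×286 = 810.8 kN; take 810.8 kN (rupture).
Tension yield (gross): A_g = 65×14 = 910 mm². φR_n = 0.90 × 350 × 910 = 286.7 kN.
Governing: min(262.1, 810.8, 286.7) = 262.1 kN → weld metal.

262.1 kN (weld metal governs)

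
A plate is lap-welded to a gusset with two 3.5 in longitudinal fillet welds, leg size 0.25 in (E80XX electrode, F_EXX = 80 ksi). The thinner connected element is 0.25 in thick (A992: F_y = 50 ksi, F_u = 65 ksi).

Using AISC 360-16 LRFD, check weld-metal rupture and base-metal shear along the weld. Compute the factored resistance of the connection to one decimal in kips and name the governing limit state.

44.5 kips (weld metal governs)

Weld metal: throat = 0.707×0.25 = 0.17675 in, L = 2×3.5 = 7 in. φR_n = 0.75 × 0.6 × 80 × 0.17675 × 7 = 44.5 kips.
Base metal shear (0.25 in plate): yield φR_n = 1.0×0.6×50×0.25×7 = 52.5 kips; rupture φR_n = 0.75×0.6×65×0.25×7 = 51.2 kips; take 51.2 kips (rupture).
Governing: min(44.5, 51.2) = 44.5 kips → weld metal.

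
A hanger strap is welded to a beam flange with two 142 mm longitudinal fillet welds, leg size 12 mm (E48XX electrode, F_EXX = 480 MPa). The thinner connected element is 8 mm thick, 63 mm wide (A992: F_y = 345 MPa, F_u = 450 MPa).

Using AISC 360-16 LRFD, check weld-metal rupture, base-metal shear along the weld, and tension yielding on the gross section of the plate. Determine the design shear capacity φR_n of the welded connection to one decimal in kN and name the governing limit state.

Weld metal: throat = 0.707×12 = 8.484 mm, L = 2×142 = 284 mm. φR_n = 0.75 × 0.6 × 480 × 8.484 × 284 = 520.4 kN.
Base metal shear (8 mm plate): yield φR_n = 1.0×0.6×345×8×284 = 470.3 kN; rupture φR_n = 0.75×0.6×450×8×284 = 460.1 kN; take 460.1 kN (rupture).
Tension yield (gross): A_g = 63×8 = 504 mm². φR_n = 0.90 × 345 × 504 = 156.5 kN.
Governing: min(520.4, 460.1, 156.5) = 156.5 kN → gross-section yield.

156.5 kN (gross-section yield governs)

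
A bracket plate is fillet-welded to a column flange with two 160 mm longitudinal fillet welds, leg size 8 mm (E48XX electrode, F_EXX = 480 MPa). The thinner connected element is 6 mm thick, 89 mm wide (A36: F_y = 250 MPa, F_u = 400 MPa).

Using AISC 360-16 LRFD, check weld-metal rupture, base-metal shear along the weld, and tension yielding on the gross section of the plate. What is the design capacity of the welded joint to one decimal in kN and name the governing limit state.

120.2 kN (gross-section yield governs)

Weld metal: throat = 0.707×8 = 5.656 mm, L = 2×160 = 320 mm. φR_n = 0.75 × 0.6 × 480 × 5.656 × 320 = 390.9 kN.
Base metal shear (6 mm plate): yield φR_n = 1.0×0.6×250×6×320 = 288.0 kN; rupture φR_n = 0.75×0.6×400×6×320 = 345.6 kN; take 288.0 kN (yield).
Tension yield (gross): A_g = 89×6 = 534 mm². φR_n = 0.90 × 250 × 534 = 120.2 kN.
Governing: min(390.9, 288.0, 120.2) = 120.2 kN → gross-section yield.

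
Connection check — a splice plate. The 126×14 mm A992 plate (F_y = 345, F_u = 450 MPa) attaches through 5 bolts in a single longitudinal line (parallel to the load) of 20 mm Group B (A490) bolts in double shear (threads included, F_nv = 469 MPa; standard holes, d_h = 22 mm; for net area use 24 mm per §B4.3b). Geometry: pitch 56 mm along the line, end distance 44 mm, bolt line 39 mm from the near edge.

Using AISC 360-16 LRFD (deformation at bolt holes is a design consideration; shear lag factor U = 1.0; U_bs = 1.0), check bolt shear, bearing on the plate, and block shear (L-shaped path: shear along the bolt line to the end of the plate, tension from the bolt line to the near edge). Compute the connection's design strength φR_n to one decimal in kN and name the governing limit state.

581.2 kN (block shear governs)

Bolt shear: A_b = π(20)²/4 = 314.16 mm². φR_n = 0.75 × 469 × 314.16 × 5 × 2 = 1105.1 kN.
Bearing (14 mm plate, F_u = 450 MPa): end bolts L_c = 44 − 22/2 = 33, R_n = min(1.2×33×14×450, 2.4×20×14×450) = 249.48 kN/bolt; interior L_c = 56 − 22 = 34, R_n = 257.04 kN/bolt. φR_n = 0.75 × (1×249.48 + 4×257.04) = 958.2 kN.
Block shear: shear path 1×[44+4×56] = 1×268 mm, A_gv = 3752, A_nv = 1×(268 − 4.5×24)×14 = 2240 mm²; tension to near edge: (39 − 0.5×24)×14 = 378 mm². R_n = min(0.6×450×2240, 0.6×345×3752) + 1.0×450×378 = min(604.8, 776.66) + 170.1 = 774.9 kN. φR_n = 0.75 × 774.9 = 581.2 kN.
Governing: min(1105.1, 958.2, 581.2) = 581.2 kN → block shear.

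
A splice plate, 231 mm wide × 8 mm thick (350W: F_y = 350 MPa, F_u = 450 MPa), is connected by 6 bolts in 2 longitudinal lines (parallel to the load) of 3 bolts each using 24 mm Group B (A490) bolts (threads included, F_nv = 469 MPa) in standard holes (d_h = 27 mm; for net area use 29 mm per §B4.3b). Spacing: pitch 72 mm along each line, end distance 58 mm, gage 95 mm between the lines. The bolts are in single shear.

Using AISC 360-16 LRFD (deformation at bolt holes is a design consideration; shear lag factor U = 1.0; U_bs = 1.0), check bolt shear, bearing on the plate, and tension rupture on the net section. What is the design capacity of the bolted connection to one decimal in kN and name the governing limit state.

467.1 kN (net-section rupture governs)

Bolt shear: A_b = π(24)²/4 = 452.39 mm². φR_n = 0.75 × 469 × 452.39 × 6 × 1 = 954.8 kN.
Bearing (8 mm plate, F_u = 450 MPa): end bolts L_c = 58 − 27/2 = 44.5, R_n = min(1.2×44.5×8×450, 2.4×24×8×450) = 192.24 kN/bolt; interior L_c = 72 − 27 = 45, R_n = 194.4 kN/bolt. φR_n = 0.75 × (2×192.24 + 4×194.4) = 871.6 kN.
Tension rupture (net): A_n = (231 − 2×29)×8 = 1384 mm² (U = 1.0, A_e = A_n). φR_n = 0.75 × 450 × 1384 = 467.1 kN.
Governing: min(954.8, 871.6, 467.1) = 467.1 kN → net-section rupture.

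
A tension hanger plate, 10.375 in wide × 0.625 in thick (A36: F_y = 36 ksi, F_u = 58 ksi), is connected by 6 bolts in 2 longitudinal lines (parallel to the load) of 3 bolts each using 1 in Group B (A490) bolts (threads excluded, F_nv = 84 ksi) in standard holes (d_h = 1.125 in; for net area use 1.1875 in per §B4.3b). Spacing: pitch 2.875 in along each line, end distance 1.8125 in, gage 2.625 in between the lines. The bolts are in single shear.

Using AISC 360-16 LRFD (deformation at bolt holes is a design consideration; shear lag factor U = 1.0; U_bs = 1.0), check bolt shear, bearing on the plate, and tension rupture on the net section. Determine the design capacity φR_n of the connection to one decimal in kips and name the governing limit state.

Bolt shear: A_b = π(1)²/4 = 0.7854 in². φR_n = 0.75 × 84 × 0.7854 × 6 × 1 = 296.9 kips.
Bearing (0.625 in plate, F_u = 58 ksi): end bolts L_c = 1.8125 − 1.125/2 = 1.25, R_n = min(1.2×1.25×0.625×58, 2.4×1×0.625×58) = 54.375 kips/bolt; interior L_c = 2.875 − 1.125 = 1.75, R_n = 76.125 kips/bolt. φR_n = 0.75 × (2×54.375 + 4×76.125) = 309.9 kips.
Tension rupture (net): A_n = (10.375 − 2×1.1875)×0.625 = 5 in² (U = 1.0, A_e = A_n). φR_n = 0.75 × 58 × 5 = 217.5 kips.
Governing: min(296.9, 309.9, 217.5) = 217.5 kips → net-section rupture.

217.5 kips (net-section rupture governs)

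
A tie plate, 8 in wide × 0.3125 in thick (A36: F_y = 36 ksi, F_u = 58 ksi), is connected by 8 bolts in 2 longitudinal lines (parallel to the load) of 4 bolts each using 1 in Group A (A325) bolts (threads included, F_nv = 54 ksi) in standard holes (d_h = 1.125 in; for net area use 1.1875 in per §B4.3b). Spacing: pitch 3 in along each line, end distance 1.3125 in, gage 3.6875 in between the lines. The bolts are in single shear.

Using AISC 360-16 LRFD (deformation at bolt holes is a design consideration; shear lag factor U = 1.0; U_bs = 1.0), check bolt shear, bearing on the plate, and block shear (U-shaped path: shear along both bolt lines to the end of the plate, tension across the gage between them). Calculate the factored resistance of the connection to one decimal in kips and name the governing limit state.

Bolt shear: A_b = π(1)²/4 = 0.7854 in². φR_n = 0.75 × 54 × 0.7854 × 8 × 1 = 254.5 kips.
Bearing (0.3125 in plate, F_u = 58 ksi): end bolts L_c = 1.3125 − 1.125/2 = 0.75, R_n = min(1.2×0.75×0.3125×58, 2.4×1×0.3125×58) = 16.313 kips/bolt; interior L_c = 3 − 1.125 = 1.875, R_n = 40.781 kips/bolt. φR_n = 0.75 × (2×16.313 + 6×40.781) = 208.0 kips.
Block shear: shear path 2×[1.3125+3×3] = 2×10.3125 in, A_gv = 6.4453, A_nv = 2×(10.3125 − 3.5×1.1875)×0.3125 = 3.8477 in²; tension across gage: (3.6875 − 1×1.1875)×0.3125 = 0.78125 in². R_n = min(0.6×58×3.8477, 0.6×36×6.4453) + 1.0×58×0.78125 = min(133.9, 139.22) + 45.313 = 179.21 kips. φR_n = 0.75 × 179.21 = 134.4 kips.
Governing: min(254.5, 208.0, 134.4) = 134.4 kips → block shear.

134.4 kips (block shear governs)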